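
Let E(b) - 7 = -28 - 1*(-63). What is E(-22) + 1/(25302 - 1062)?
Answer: 1018081/24240 ≈ 42.000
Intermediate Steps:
E(b) = 42 (E(b) = 7 + (-28 - 1*(-63)) = 7 + (-28 + 63) = 7 + 35 = 42)
E(-22) + 1/(25302 - 1062) = 42 + 1/(25302 - 1062) = 42 + 1/24240 = 1018081/24240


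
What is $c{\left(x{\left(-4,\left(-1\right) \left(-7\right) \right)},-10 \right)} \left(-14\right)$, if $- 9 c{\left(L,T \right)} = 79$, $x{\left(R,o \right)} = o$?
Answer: $\frac{1106}{9} \approx 122.89$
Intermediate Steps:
$c{\left(L,T \right)} = - \frac{79}{9}$ ($c{\left(L,T \right)} = \left(- \frac{1}{9}\right) 79 = - \frac{79}{9}$)
$c{\left(x{\left(-4,\left(-1\right) \left(-7\right) \right)},-10 \right)} \left(-14\right) = \left(- \frac{79}{9}\right) \left(-14\right) = \frac{1106}{9}$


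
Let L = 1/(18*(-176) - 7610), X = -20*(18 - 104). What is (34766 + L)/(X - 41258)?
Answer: -374707947/426140564 ≈ -0.87931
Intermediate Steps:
X = 1720 (X = -20*(-86) = 1720)
L = -1/10778 (L = 1/(-3168 - 7610) = 1/(-10778) = -1/10778 ≈ -9.2782e-5)
(34766 + L)/(X - 41258) = (34766 - 1/10778)/(1720 - 41258) = (374707947/10778)/(-39538) = (374707947/10778)*(-1/39538) = -374707947/426140564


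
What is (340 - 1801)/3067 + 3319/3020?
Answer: 5767153/9262340 ≈ 0.62265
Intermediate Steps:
(340 - 1801)/3067 + 3319/3020 = -1461*1/3067 + 3319*(1/3020) = -1461/3067 + 3319/3020 = 5767153/9262340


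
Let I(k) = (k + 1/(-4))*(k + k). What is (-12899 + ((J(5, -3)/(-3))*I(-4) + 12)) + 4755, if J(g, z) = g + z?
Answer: -24464/3 ≈ -8154.7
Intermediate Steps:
I(k) = 2*k*(-1/4 + k) (I(k) = (k - 1/4)*(2*k) = (-1/4 + k)*(2*k) = 2*k*(-1/4 + k))
(-12899 + ((J(5, -3)/(-3))*I(-4) + 12)) + 4755 = (-12899 + (((5 - 3)/(-3))*((1/2)*(-4)*(-1 + 4*(-4))) + 12)) + 4755 = (-12899 + ((2*(-1/3))*((1/2)*(-4)*(-1 - 16)) + 12)) + 4755 = (-12899 + (-(-4)*(-17)/3 + 12)) + 4755 = (-12899 + (-2/3*34 + 12)) + 4755 = (-12899 + (-68/3 + 12)) + 4755 = (-12899 - 32/3) + 4755 = -38729/3 + 4755 = -24464/3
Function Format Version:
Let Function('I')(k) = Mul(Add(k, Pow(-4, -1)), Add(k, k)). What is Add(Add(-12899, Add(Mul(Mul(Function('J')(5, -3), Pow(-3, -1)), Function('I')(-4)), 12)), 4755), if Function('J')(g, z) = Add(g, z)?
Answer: Rational(-24464, 3) ≈ -8154.7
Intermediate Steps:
Function('I')(k) = Mul(2, k, Add(Rational(-1, 4), k)) (Function('I')(k) = Mul(Add(k, Rational(-1, 4)), Mul(2, k)) = Mul(Add(Rational(-1, 4), k), Mul(2, k)) = Mul(2, k, Add(Rational(-1, 4), k)))
Add(Add(-12899, Add(Mul(Mul(Function('J')(5, -3), Pow(-3, -1)), Function('I')(-4)), 12)), 4755) = Add(Add(-12899, Add(Mul(Mul(Add(5, -3), Pow(-3, -1)), Mul(Rational(1, 2), -4, Add(-1, Mul(4, -4)))), 12)), 4755) = Add(Add(-12899, Add(Mul(Mul(2, Rational(-1, 3)), Mul(Rational(1, 2), -4, Add(-1, -16))), 12)), 4755) = Add(Add(-12899, Add(Mul(Rational(-2, 3), Mul(Rational(1, 2), -4, -17)), 12)), 4755) = Add(Add(-12899, Add(Mul(Rational(-2, 3), 34), 12)), 4755) = Add(Add(-12899, Add(Rational(-68, 3), 12)), 4755) = Add(Add(-12899, Rational(-32, 3)), 4755) = Add(Rational(-38729, 3), 4755) = Rational(-24464, 3)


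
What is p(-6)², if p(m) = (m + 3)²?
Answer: 81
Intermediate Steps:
p(m) = (3 + m)²
p(-6)² = ((3 - 6)²)² = ((-3)²)² = 9² = 81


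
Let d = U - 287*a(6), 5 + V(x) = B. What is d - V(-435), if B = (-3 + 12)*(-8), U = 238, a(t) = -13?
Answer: 4046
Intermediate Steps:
B = -72 (B = 9*(-8) = -72)
V(x) = -77 (V(x) = -5 - 72 = -77)
d = 3969 (d = 238 - 287*(-13) = 238 + 3731 = 3969)
d - V(-435) = 3969 - 1*(-77) = 3969 + 77 = 4046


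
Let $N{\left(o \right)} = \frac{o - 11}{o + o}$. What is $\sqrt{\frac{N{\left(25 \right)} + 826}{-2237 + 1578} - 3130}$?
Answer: $\frac{i \sqrt{33996101213}}{3295} \approx 55.958 i$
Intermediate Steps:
$N{\left(o \right)} = \frac{-11 + o}{2 o}$
$\sqrt{\frac{N{\left(25 \right)} + 826}{-2237 + 1578} - 3130} = \sqrt{\frac{\frac{-11 + 25}{2 \cdot 25} + 826}{-2237 + 1578} - 3130} = \sqrt{\frac{\frac{1}{2} \cdot \frac{1}{25} \cdot 14 + 826}{-659} - 3130} = \sqrt{\left(\frac{7}{25} + 826\right) \left(- \frac{1}{659}\right) - 3130} = \sqrt{\frac{20657}{25} \left(- \frac{1}{659}\right) - 3130} = \sqrt{- \frac{20657}{16475} - 3130} = \sqrt{- \frac{51587407}{16475}} = \frac{i \sqrt{33996101213}}{3295}$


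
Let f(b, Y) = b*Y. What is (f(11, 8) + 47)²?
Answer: 18225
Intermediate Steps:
f(b, Y) = Y*b
(f(11, 8) + 47)² = (8*11 + 47)² = (88 + 47)² = 135² = 18225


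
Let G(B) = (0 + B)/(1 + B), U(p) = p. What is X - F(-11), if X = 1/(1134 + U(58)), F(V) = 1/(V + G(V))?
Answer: 12019/118008 ≈ 0.10185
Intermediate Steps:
G(B) = B/(1 + B)
F(V) = 1/(V + V/(1 + V))
X = 1/1192 (X = 1/(1134 + 58) = 1/1192 ≈ 0.00083893)
X - F(-11) = 1/1192 - (1 - 11)/((-11)*(2 - 11)) = 1/1192 - (-1)*(-10)/(11*(-9)) = 1/1192 - (-1)*(-1)*(-10)/(11*9) = 1/1192 - 1*(-10/99) = 1/1192 + 10/99 = 12019/118008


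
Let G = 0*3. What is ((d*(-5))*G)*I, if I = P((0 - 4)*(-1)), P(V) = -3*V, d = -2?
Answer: 0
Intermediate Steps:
I = -12 (I = -3*(0 - 4)*(-1) = -(-12)*(-1) = -3*4 = -12)
G = 0
((d*(-5))*G)*I = (-2*(-5)*0)*(-12) = (10*0)*(-12) = 0*(-12) = 0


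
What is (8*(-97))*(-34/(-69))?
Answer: -26384/69 ≈ -382.38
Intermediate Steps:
(8*(-97))*(-34/(-69)) = -(-26384)*(-1)/69 = -776*34/69 = -26384/69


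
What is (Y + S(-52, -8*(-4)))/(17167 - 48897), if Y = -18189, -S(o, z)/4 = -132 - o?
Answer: 107/190 ≈ 0.56316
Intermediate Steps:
S(o, z) = 528 + 4*o (S(o, z) = -4*(-132 - o) = 528 + 4*o)
(Y + S(-52, -8*(-4)))/(17167 - 48897) = (-18189 + (528 + 4*(-52)))/(17167 - 48897) = (-18189 + (528 - 208))/(-31730) = (-18189 + 320)*(-1/31730) = -17869*(-1/31730) = 107/190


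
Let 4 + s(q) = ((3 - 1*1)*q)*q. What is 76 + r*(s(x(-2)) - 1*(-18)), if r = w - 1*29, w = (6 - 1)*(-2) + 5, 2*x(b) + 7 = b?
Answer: -1777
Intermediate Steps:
x(b) = -7/2 + b/2
s(q) = -4 + 2*q² (s(q) = -4 + ((3 - 1*1)*q)*q = -4 + ((3 - 1)*q)*q = -4 + (2*q)*q = -4 + 2*q²)
w = -5 (w = 5*(-2) + 5 = -10 + 5 = -5)
r = -34 (r = -5 - 1*29 = -5 - 29 = -34)
76 + r*(s(x(-2)) - 1*(-18)) = 76 - 34*((-4 + 2*(-7/2 + (½)*(-2))²) - 1*(-18)) = 76 - 34*((-4 + 2*(-7/2 - 1)²) + 18) = 76 - 34*((-4 + 2*(-9/2)²) + 18) = 76 - 34*((-4 + 2*(81/4)) + 18) = 76 - 34*((-4 + 81/2) + 18) = 76 - 34*(73/2 + 18) = 76 - 34*109/2 = 76 - 1853 = -1777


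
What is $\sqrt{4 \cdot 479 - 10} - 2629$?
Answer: $-2629 + \sqrt{1906} \approx -2585.3$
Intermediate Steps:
$\sqrt{4 \cdot 479 - 10} - 2629 = \sqrt{1916 - 10} - 2629 = \sqrt{1906} - 2629 = -2629 + \sqrt{1906}$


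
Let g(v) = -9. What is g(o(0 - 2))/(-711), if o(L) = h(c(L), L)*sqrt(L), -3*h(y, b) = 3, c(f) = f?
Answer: 1/79 ≈ 0.012658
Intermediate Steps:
h(y, b) = -1 (h(y, b) = -1/3*3 = -1)
o(L) = -sqrt(L)
g(o(0 - 2))/(-711) = -9/(-711) = -9*(-1/711) = 1/79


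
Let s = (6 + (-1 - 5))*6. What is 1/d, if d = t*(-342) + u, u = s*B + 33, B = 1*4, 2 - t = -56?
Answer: -1/19803 ≈ -5.0497e-5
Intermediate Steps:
t = 58 (t = 2 - 1*(-56) = 2 + 56 = 58)
B = 4
s = 0 (s = (6 - 6)*6 = 0*6 = 0)
u = 33 (u = 0*4 + 33 = 0 + 33 = 33)
d = -19803 (d = 58*(-342) + 33 = -19836 + 33 = -19803)
1/d = 1/(-19803) = -1/19803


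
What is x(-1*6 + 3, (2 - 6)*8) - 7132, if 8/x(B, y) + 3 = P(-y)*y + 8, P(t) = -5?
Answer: -1176772/165 ≈ -7132.0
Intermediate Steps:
x(B, y) = 8/(5 - 5*y) (x(B, y) = 8/(-3 + (-5*y + 8)) = 8/(-3 + (8 - 5*y)) = 8/(5 - 5*y))
x(-1*6 + 3, (2 - 6)*8) - 7132 = 8/(5*(1 - (2 - 6)*8)) - 7132 = 8/(5*(1 - (-4)*8)) - 7132 = 8/(5*(1 - 1*(-32))) - 7132 = 8/(5*(1 + 32)) - 7132 = (8/5)/33 - 7132 = (8/5)*(1/33) - 7132 = 8/165 - 7132 = -1176772/165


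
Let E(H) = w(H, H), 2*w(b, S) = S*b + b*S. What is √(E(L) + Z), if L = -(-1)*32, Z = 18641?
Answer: 3*√2185 ≈ 140.23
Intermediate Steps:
L = 32 (L = -1*(-32) = 32)
w(b, S) = S*b (w(b, S) = (S*b + b*S)/2 = (S*b + S*b)/2 = (2*S*b)/2 = S*b)
E(H) = H² (E(H) = H*H = H²)
√(E(L) + Z) = √(32² + 18641) = √(1024 + 18641) = √19665 = 3*√2185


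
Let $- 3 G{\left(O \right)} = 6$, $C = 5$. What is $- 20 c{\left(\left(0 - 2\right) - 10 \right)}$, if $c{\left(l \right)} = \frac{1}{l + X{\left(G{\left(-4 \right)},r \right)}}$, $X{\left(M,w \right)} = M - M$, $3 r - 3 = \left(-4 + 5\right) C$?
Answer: $\frac{5}{3} \approx 1.6667$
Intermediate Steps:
$G{\left(O \right)} = -2$ ($G{\left(O \right)} = \left(- \frac{1}{3}\right) 6 = -2$)
$r = \frac{8}{3}$ ($r = 1 + \frac{\left(-4 + 5\right) 5}{3} = 1 + \frac{1 \cdot 5}{3} = 1 + \frac{1}{3} \cdot 5 = 1 + \frac{5}{3} = \frac{8}{3} \approx 2.6667$)
$X{\left(M,w \right)} = 0$
$c{\left(l \right)} = \frac{1}{l}$ ($c{\left(l \right)} = \frac{1}{l + 0} = \frac{1}{l}$)
$- 20 c{\left(\left(0 - 2\right) - 10 \right)} = - \frac{20}{\left(0 - 2\right) - 10} = - \frac{20}{-2 - 10} = - \frac{20}{-12} = \left(-20\right) \left(- \frac{1}{12}\right) = \frac{5}{3}$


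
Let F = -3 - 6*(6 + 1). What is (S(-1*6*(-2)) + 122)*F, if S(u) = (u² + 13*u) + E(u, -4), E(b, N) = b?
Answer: -19530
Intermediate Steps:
S(u) = u² + 14*u (S(u) = (u² + 13*u) + u = u² + 14*u)
F = -45 (F = -3 - 6*7 = -3 - 2*21 = -3 - 42 = -45)
(S(-1*6*(-2)) + 122)*F = ((-1*6*(-2))*(14 - 1*6*(-2)) + 122)*(-45) = ((-6*(-2))*(14 - 6*(-2)) + 122)*(-45) = (12*(14 + 12) + 122)*(-45) = (12*26 + 122)*(-45) = (312 + 122)*(-45) = 434*(-45) = -19530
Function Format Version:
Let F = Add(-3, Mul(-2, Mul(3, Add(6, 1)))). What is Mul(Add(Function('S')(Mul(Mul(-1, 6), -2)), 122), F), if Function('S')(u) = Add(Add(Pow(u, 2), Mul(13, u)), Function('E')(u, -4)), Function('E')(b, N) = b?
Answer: -19530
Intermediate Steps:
Function('S')(u) = Add(Pow(u, 2), Mul(14, u)) (Function('S')(u) = Add(Add(Pow(u, 2), Mul(13, u)), u) = Add(Pow(u, 2), Mul(14, u)))
F = -45 (F = Add(-3, Mul(-2, Mul(3, 7))) = Add(-3, Mul(-2, 21)) = Add(-3, -42) = -45)
Mul(Add(Function('S')(Mul(Mul(-1, 6), -2)), 122), F) = Mul(Add(Mul(Mul(Mul(-1, 6), -2), Add(14, Mul(Mul(-1, 6), -2))), 122), -45) = Mul(Add(Mul(Mul(-6, -2), Add(14, Mul(-6, -2))), 122), -45) = Mul(Add(Mul(12, Add(14, 12)), 122), -45) = Mul(Add(Mul(12, 26), 122), -45) = Mul(Add(312, 122), -45) = Mul(434, -45) = -19530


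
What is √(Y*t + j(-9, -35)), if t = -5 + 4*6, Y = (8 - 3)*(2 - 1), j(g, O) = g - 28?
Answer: √58 ≈ 7.6158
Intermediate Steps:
j(g, O) = -28 + g
Y = 5 (Y = 5*1 = 5)
t = 19 (t = -5 + 24 = 19)
√(Y*t + j(-9, -35)) = √(5*19 + (-28 - 9)) = √(95 - 37) = √58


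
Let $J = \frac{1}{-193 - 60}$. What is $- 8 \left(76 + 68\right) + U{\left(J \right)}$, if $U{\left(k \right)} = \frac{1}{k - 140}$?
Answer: $- \frac{40805245}{35421} \approx -1152.0$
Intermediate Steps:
$J = - \frac{1}{253}$ ($J = \frac{1}{-253} = - \frac{1}{253} \approx -0.0039526$)
$U{\left(k \right)} = \frac{1}{-140 + k}$
$- 8 \left(76 + 68\right) + U{\left(J \right)} = - 8 \left(76 + 68\right) + \frac{1}{-140 - \frac{1}{253}} = \left(-8\right) 144 + \frac{1}{- \frac{35421}{253}} = -1152 - \frac{253}{35421} = - \frac{40805245}{35421}$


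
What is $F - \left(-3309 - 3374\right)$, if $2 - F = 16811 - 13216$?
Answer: $3090$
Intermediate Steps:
$F = -3593$ ($F = 2 - \left(16811 - 13216\right) = 2 - 3595 = -3593$)
$F - \left(-3309 - 3374\right) = -3593 - \left(-3309 - 3374\right) = -3593 - -6683 = -3593 + 6683 = 3090$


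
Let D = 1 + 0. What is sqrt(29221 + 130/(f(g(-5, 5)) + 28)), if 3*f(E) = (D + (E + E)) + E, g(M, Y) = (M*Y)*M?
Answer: sqrt(61833430)/46 ≈ 170.94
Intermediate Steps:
D = 1
g(M, Y) = Y*M**2
f(E) = 1/3 + E (f(E) = ((1 + (E + E)) + E)/3 = ((1 + 2*E) + E)/3 = (1 + 3*E)/3 = 1/3 + E)
sqrt(29221 + 130/(f(g(-5, 5)) + 28)) = sqrt(29221 + 130/((1/3 + 5*(-5)**2) + 28)) = sqrt(29221 + 130/((1/3 + 5*25) + 28)) = sqrt(29221 + 130/((1/3 + 125) + 28)) = sqrt(29221 + 130/(376/3 + 28)) = sqrt(29221 + 130/(460/3)) = sqrt(29221 + 130*(3/460)) = sqrt(29221 + 39/46) = sqrt(1344205/46) = sqrt(61833430)/46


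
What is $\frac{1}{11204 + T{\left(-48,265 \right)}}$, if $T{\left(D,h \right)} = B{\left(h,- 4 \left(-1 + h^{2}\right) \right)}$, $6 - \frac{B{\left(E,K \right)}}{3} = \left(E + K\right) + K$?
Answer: $\frac{1}{1695803} \approx 5.8969 \cdot 10^{-7}$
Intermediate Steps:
$B{\left(E,K \right)} = 18 - 6 K - 3 E$ ($B{\left(E,K \right)} = 18 - 3 \left(\left(E + K\right) + K\right) = 18 - 3 \left(E + 2 K\right) = 18 - \left(3 E + 6 K\right) = 18 - 6 K - 3 E$)
$T{\left(D,h \right)} = -6 - 3 h + 24 h^{2}$ ($T{\left(D,h \right)} = 18 - 6 \left(- 4 \left(-1 + h^{2}\right)\right) - 3 h = 18 - 6 \left(4 - 4 h^{2}\right) - 3 h = 18 + \left(-24 + 24 h^{2}\right) - 3 h = -6 - 3 h + 24 h^{2}$)
$\frac{1}{11204 + T{\left(-48,265 \right)}} = \frac{1}{11204 - \left(801 - 1685400\right)} = \frac{1}{11204 - -1684599} = \frac{1}{11204 + 1684599} = \frac{1}{1695803}$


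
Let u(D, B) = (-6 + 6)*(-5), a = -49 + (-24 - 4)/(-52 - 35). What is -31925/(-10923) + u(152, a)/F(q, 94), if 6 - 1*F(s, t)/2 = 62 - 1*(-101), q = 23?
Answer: 31925/10923 ≈ 2.9227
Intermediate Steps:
F(s, t) = -314 (F(s, t) = 12 - 2*(62 - 1*(-101)) = 12 - 2*(62 + 101) = 12 - 2*163 = 12 - 326 = -314)
a = -4235/87 (a = -49 - 28/(-87) = -49 - 28*(-1/87) = -49 + 28/87 = -4235/87 ≈ -48.678)
u(D, B) = 0 (u(D, B) = 0*(-5) = 0)
-31925/(-10923) + u(152, a)/F(q, 94) = -31925/(-10923) + 0/(-314) = -31925*(-1/10923) + 0*(-1/314) = 31925/10923 + 0 = 31925/10923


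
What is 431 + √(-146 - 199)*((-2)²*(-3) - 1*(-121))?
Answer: 431 + 109*I*√345 ≈ 431.0 + 2024.6*I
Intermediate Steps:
431 + √(-146 - 199)*((-2)²*(-3) - 1*(-121)) = 431 + √(-345)*(4*(-3) + 121) = 431 + (I*√345)*(-12 + 121) = 431 + (I*√345)*109 = 431 + 109*I*√345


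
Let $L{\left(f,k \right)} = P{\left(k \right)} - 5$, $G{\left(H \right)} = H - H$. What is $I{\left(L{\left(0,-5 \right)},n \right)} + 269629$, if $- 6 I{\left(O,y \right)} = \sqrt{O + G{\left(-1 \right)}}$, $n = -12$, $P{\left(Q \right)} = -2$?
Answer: $269629 - \frac{i \sqrt{7}}{6} \approx 2.6963 \cdot 10^{5} - 0.44096 i$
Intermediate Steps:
$G{\left(H \right)} = 0$
$L{\left(f,k \right)} = -7$ ($L{\left(f,k \right)} = -2 - 5 = -7$)
$I{\left(O,y \right)} = - \frac{\sqrt{O}}{6}$ ($I{\left(O,y \right)} = - \frac{\sqrt{O + 0}}{6} = - \frac{\sqrt{O}}{6}$)
$I{\left(L{\left(0,-5 \right)},n \right)} + 269629 = - \frac{\sqrt{-7}}{6} + 269629 = - \frac{i \sqrt{7}}{6} + 269629 = 269629 - \frac{i \sqrt{7}}{6}$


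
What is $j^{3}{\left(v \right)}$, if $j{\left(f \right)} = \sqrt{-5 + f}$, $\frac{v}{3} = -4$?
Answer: $- 17 i \sqrt{17} \approx - 70.093 i$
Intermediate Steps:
$v = -12$ ($v = 3 \left(-4\right) = -12$)
$j^{3}{\left(v \right)} = \left(\sqrt{-5 - 12}\right)^{3} = \left(\sqrt{-17}\right)^{3} = \left(i \sqrt{17}\right)^{3} = - 17 i \sqrt{17}$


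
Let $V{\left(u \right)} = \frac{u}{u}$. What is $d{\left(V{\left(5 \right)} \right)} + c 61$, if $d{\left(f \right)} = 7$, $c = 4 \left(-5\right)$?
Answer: $-1213$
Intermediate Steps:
$c = -20$
$V{\left(u \right)} = 1$
$d{\left(V{\left(5 \right)} \right)} + c 61 = 7 - 1220 = -1213$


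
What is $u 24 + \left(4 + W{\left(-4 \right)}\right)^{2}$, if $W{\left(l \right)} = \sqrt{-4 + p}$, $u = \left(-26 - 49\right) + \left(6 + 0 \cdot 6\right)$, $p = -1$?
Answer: $-1645 + 8 i \sqrt{5} \approx -1645.0 + 17.889 i$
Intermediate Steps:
$u = -69$ ($u = -75 + \left(6 + 0\right) = -75 + 6 = -69$)
$W{\left(l \right)} = i \sqrt{5}$ ($W{\left(l \right)} = \sqrt{-4 - 1} = \sqrt{-5} = i \sqrt{5}$)
$u 24 + \left(4 + W{\left(-4 \right)}\right)^{2} = \left(-69\right) 24 + \left(4 + i \sqrt{5}\right)^{2} = -1656 + \left(4 + i \sqrt{5}\right)^{2}$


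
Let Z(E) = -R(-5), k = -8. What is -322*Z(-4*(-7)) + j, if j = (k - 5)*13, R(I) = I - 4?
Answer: -3067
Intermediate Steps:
R(I) = -4 + I
Z(E) = 9 (Z(E) = -(-4 - 5) = -1*(-9) = 9)
j = -169 (j = (-8 - 5)*13 = -13*13 = -169)
-322*Z(-4*(-7)) + j = -322*9 - 169 = -2898 - 169 = -3067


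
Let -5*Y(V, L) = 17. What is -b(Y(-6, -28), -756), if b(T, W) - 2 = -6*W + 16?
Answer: -4554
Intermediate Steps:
Y(V, L) = -17/5 (Y(V, L) = -⅕*17 = -17/5)
b(T, W) = 18 - 6*W (b(T, W) = 2 + (-6*W + 16) = 2 + (16 - 6*W) = 18 - 6*W)
-b(Y(-6, -28), -756) = -(18 - 6*(-756)) = -(18 + 4536) = -1*4554 = -4554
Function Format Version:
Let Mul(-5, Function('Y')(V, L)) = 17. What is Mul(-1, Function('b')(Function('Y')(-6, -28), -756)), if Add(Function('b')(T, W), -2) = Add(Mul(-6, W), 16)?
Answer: -4554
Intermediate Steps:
Function('Y')(V, L) = Rational(-17, 5) (Function('Y')(V, L) = Mul(Rational(-1, 5), 17) = Rational(-17, 5))
Function('b')(T, W) = Add(18, Mul(-6, W)) (Function('b')(T, W) = Add(2, Add(Mul(-6, W), 16)) = Add(2, Add(16, Mul(-6, W))) = Add(18, Mul(-6, W)))
Mul(-1, Function('b')(Function('Y')(-6, -28), -756)) = Mul(-1, Add(18, Mul(-6, -756))) = Mul(-1, Add(18, 4536)) = Mul(-1, 4554) = -4554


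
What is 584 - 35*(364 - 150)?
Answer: -6906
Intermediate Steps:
584 - 35*(364 - 150) = 584 - 35*214 = 584 - 7490 = -6906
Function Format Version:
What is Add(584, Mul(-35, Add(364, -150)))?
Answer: -6906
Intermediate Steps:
Add(584, Mul(-35, Add(364, -150))) = Add(584, Mul(-35, 214)) = Add(584, -7490) = -6906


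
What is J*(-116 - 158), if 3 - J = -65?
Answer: -18632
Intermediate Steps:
J = 68 (J = 3 - 1*(-65) = 3 + 65 = 68)
J*(-116 - 158) = 68*(-116 - 158) = 68*(-274) = -18632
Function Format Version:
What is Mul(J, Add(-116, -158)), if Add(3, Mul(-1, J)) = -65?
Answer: -18632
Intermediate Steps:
J = 68 (J = Add(3, Mul(-1, -65)) = Add(3, 65) = 68)
Mul(J, Add(-116, -158)) = Mul(68, Add(-116, -158)) = Mul(68, -274) = -18632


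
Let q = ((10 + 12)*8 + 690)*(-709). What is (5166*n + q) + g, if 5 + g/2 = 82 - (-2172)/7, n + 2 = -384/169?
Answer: -751547548/1183 ≈ -6.3529e+5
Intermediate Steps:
n = -722/169 (n = -2 - 384/169 = -722/169 ≈ -4.2722)
g = 5422/7 (g = -10 + 2*(82 - (-2172)/7) = -10 + 2*(82 - 362*(-6/7)) = -10 + 2*(82 + 2172/7) = -10 + 2*(2746/7) = -10 + 5492/7 = 5422/7 ≈ 774.57)
q = -613994 (q = (22*8 + 690)*(-709) = (176 + 690)*(-709) = 866*(-709) = -613994)
(5166*n + q) + g = (5166*(-722/169) - 613994) + 5422/7 = (-3729852/169 - 613994) + 5422/7 = -107494838/169 + 5422/7 = -751547548/1183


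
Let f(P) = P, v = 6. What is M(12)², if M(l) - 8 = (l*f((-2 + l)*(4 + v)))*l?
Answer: 207590464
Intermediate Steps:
M(l) = 8 + l²*(-20 + 10*l) (M(l) = 8 + (l*((-2 + l)*(4 + 6)))*l = 8 + (l*((-2 + l)*10))*l = 8 + (l*(-20 + 10*l))*l = 8 + l²*(-20 + 10*l))
M(12)² = (8 + 10*12²*(-2 + 12))² = (8 + 10*144*10)² = (8 + 14400)² = 14408² = 207590464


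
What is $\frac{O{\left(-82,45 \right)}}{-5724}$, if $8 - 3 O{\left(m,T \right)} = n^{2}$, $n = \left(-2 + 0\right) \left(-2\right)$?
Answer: $\frac{2}{4293} \approx 0.00046587$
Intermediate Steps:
$n = 4$ ($n = \left(-2\right) \left(-2\right) = 4$)
$O{\left(m,T \right)} = - \frac{8}{3}$ ($O{\left(m,T \right)} = \frac{8}{3} - \frac{4^{2}}{3} = \frac{8}{3} - \frac{16}{3} = - \frac{8}{3}$)
$\frac{O{\left(-82,45 \right)}}{-5724} = - \frac{8}{3 \left(-5724\right)} = \left(- \frac{8}{3}\right) \left(- \frac{1}{5724}\right) = \frac{2}{4293}$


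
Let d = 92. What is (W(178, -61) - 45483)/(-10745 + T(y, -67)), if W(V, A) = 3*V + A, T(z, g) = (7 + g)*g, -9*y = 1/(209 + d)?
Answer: 9002/1345 ≈ 6.6929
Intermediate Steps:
y = -1/2709 (y = -1/(9*(209 + 92)) = -1/9/301 = -1/9*1/301 = -1/2709 ≈ -0.00036914)
T(z, g) = g*(7 + g)
W(V, A) = A + 3*V
(W(178, -61) - 45483)/(-10745 + T(y, -67)) = ((-61 + 3*178) - 45483)/(-10745 - 67*(7 - 67)) = ((-61 + 534) - 45483)/(-10745 - 67*(-60)) = (473 - 45483)/(-10745 + 4020) = -45010/(-6725) = -45010*(-1/6725) = 9002/1345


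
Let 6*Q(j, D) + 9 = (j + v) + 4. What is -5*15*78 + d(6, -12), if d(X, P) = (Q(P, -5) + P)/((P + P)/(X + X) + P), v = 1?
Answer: -122828/21 ≈ -5849.0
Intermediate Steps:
Q(j, D) = -⅔ + j/6 (Q(j, D) = -3/2 + ((j + 1) + 4)/6 = -3/2 + ((1 + j) + 4)/6 = -3/2 + (5 + j)/6 = -3/2 + (⅚ + j/6) = -⅔ + j/6)
d(X, P) = (-⅔ + 7*P/6)/(P + P/X) (d(X, P) = ((-⅔ + P/6) + P)/((P + P)/(X + X) + P) = (-⅔ + 7*P/6)/((2*P)/((2*X)) + P) = (-⅔ + 7*P/6)/((2*P)*(1/(2*X)) + P) = (-⅔ + 7*P/6)/(P/X + P) = (-⅔ + 7*P/6)/(P + P/X))
-5*15*78 + d(6, -12) = -5*15*78 + (⅙)*6*(-4 + 7*(-12))/(-12*(1 + 6)) = -75*78 + (⅙)*6*(-1/12)*(-4 - 84)/7 = -5850 + (⅙)*6*(-1/12)*(⅐)*(-88) = -5850 + 22/21 = -122828/21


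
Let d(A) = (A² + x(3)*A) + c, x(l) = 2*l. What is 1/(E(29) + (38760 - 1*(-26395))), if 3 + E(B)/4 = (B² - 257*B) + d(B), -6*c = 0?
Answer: 1/42755 ≈ 2.3389e-5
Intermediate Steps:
c = 0 (c = -⅙*0 = 0)
d(A) = A² + 6*A (d(A) = (A² + (2*3)*A) + 0 = (A² + 6*A) + 0 = A² + 6*A)
E(B) = -12 - 1028*B + 4*B² + 4*B*(6 + B) (E(B) = -12 + 4*((B² - 257*B) + B*(6 + B)) = -12 + 4*(B² - 257*B + B*(6 + B)) = -12 + (-1028*B + 4*B² + 4*B*(6 + B)) = -12 - 1028*B + 4*B² + 4*B*(6 + B))
1/(E(29) + (38760 - 1*(-26395))) = 1/((-12 - 1004*29 + 8*29²) + (38760 - 1*(-26395))) = 1/((-12 - 29116 + 8*841) + (38760 + 26395)) = 1/((-12 - 29116 + 6728) + 65155) = 1/(-22400 + 65155) = 1/42755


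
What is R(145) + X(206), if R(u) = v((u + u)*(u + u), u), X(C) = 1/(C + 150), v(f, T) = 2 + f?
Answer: 29940313/356 ≈ 84102.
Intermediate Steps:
X(C) = 1/(150 + C)
R(u) = 2 + 4*u**2 (R(u) = 2 + (u + u)*(u + u) = 2 + (2*u)*(2*u) = 2 + 4*u**2)
R(145) + X(206) = (2 + 4*145**2) + 1/(150 + 206) = (2 + 4*21025) + 1/356 = (2 + 84100) + 1/356 = 84102 + 1/356 = 29940313/356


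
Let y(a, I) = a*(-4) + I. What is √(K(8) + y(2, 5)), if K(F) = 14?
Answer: √11 ≈ 3.3166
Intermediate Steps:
y(a, I) = I - 4*a (y(a, I) = -4*a + I = I - 4*a)
√(K(8) + y(2, 5)) = √(14 + (5 - 4*2)) = √(14 + (5 - 8)) = √(14 - 3) = √11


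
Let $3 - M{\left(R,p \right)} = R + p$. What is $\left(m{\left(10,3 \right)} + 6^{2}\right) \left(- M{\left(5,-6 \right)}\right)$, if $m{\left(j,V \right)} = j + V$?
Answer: $-196$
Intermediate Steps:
$M{\left(R,p \right)} = 3 - R - p$ ($M{\left(R,p \right)} = 3 - \left(R + p\right) = 3 - R - p$)
$m{\left(j,V \right)} = V + j$
$\left(m{\left(10,3 \right)} + 6^{2}\right) \left(- M{\left(5,-6 \right)}\right) = \left(\left(3 + 10\right) + 6^{2}\right) \left(- (3 - 5 - -6)\right) = \left(13 + 36\right) \left(- (3 - 5 + 6)\right) = 49 \left(\left(-1\right) 4\right) = 49 \left(-4\right) = -196$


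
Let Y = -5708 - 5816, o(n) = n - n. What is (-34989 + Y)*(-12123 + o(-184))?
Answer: 563877099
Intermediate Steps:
o(n) = 0
Y = -11524
(-34989 + Y)*(-12123 + o(-184)) = (-34989 - 11524)*(-12123 + 0) = -46513*(-12123) = 563877099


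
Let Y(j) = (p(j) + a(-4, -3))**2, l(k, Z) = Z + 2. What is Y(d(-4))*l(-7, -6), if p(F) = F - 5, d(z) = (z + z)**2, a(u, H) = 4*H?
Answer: -8836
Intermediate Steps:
l(k, Z) = 2 + Z
d(z) = 4*z**2 (d(z) = (2*z)**2 = 4*z**2)
p(F) = -5 + F
Y(j) = (-17 + j)**2 (Y(j) = ((-5 + j) + 4*(-3))**2 = ((-5 + j) - 12)**2 = (-17 + j)**2)
Y(d(-4))*l(-7, -6) = (-17 + 4*(-4)**2)**2*(2 - 6) = (-17 + 4*16)**2*(-4) = (-17 + 64)**2*(-4) = 47**2*(-4) = 2209*(-4) = -8836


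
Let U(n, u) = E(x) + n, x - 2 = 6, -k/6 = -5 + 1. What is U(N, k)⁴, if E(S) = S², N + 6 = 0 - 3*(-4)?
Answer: 24010000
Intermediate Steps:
k = 24 (k = -6*(-5 + 1) = -6*(-4) = 24)
x = 8 (x = 2 + 6 = 8)
N = 6 (N = -6 + (0 - 3*(-4)) = -6 + (0 + 12) = -6 + 12 = 6)
U(n, u) = 64 + n (U(n, u) = 8² + n = 64 + n)
U(N, k)⁴ = (64 + 6)⁴ = 70⁴ = 24010000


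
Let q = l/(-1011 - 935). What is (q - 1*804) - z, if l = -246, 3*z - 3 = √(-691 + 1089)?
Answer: -783142/973 - √398/3 ≈ -811.52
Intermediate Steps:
z = 1 + √398/3 (z = 1 + √(-691 + 1089)/3 = 1 + √398/3 ≈ 7.6500)
q = 123/973 (q = -246/(-1011 - 935) = -246/(-1946) = -246*(-1/1946) = 123/973 ≈ 0.12641)
(q - 1*804) - z = (123/973 - 1*804) - (1 + √398/3) = (123/973 - 804) + (-1 - √398/3) = -782169/973 + (-1 - √398/3) = -783142/973 - √398/3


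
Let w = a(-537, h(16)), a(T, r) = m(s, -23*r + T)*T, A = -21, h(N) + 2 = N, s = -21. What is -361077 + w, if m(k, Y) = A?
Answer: -349800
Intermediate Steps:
h(N) = -2 + N
m(k, Y) = -21
a(T, r) = -21*T
w = 11277 (w = -21*(-537) = 11277)
-361077 + w = -361077 + 11277 = -349800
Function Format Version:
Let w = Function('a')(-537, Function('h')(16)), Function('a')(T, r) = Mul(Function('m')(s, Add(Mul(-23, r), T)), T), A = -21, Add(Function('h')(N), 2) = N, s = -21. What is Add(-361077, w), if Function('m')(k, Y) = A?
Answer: -349800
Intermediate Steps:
Function('h')(N) = Add(-2, N)
Function('m')(k, Y) = -21
Function('a')(T, r) = Mul(-21, T)
w = 11277 (w = Mul(-21, -537) = 11277)
Add(-361077, w) = Add(-361077, 11277) = -349800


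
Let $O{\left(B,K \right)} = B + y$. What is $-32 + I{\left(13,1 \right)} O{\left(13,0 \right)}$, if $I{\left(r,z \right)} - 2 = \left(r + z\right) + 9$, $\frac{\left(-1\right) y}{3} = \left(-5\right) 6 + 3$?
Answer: $2318$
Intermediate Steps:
$y = 81$ ($y = - 3 \left(\left(-5\right) 6 + 3\right) = - 3 \left(-30 + 3\right) = \left(-3\right) \left(-27\right) = 81$)
$I{\left(r,z \right)} = 11 + r + z$ ($I{\left(r,z \right)} = 2 + \left(\left(r + z\right) + 9\right) = 2 + \left(9 + r + z\right) = 11 + r + z$)
$O{\left(B,K \right)} = 81 + B$ ($O{\left(B,K \right)} = B + 81 = 81 + B$)
$-32 + I{\left(13,1 \right)} O{\left(13,0 \right)} = -32 + \left(11 + 13 + 1\right) \left(81 + 13\right) = -32 + 25 \cdot 94 = -32 + 2350 = 2318$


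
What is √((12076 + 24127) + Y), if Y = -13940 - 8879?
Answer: 2*√3346 ≈ 115.69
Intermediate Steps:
Y = -22819
√((12076 + 24127) + Y) = √((12076 + 24127) - 22819) = √(36203 - 22819) = √13384 = 2*√3346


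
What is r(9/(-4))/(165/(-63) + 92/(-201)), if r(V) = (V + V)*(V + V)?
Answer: -12663/1924 ≈ -6.5816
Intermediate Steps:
r(V) = 4*V² (r(V) = (2*V)*(2*V) = 4*V²)
r(9/(-4))/(165/(-63) + 92/(-201)) = (4*(9/(-4))²)/(165/(-63) + 92/(-201)) = (4*(9*(-¼))²)/(165*(-1/63) + 92*(-1/201)) = (4*(-9/4)²)/(-55/21 - 92/201) = (4*(81/16))/(-1443/469) = (81/4)*(-469/1443) = -12663/1924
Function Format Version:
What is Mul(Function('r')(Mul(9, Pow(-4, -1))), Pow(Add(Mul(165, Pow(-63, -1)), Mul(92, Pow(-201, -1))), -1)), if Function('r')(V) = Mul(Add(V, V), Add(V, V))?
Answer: Rational(-12663, 1924) ≈ -6.5816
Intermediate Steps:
Function('r')(V) = Mul(4, Pow(V, 2)) (Function('r')(V) = Mul(Mul(2, V), Mul(2, V)) = Mul(4, Pow(V, 2)))
Mul(Function('r')(Mul(9, Pow(-4, -1))), Pow(Add(Mul(165, Pow(-63, -1)), Mul(92, Pow(-201, -1))), -1)) = Mul(Mul(4, Pow(Mul(9, Pow(-4, -1)), 2)), Pow(Add(Mul(165, Pow(-63, -1)), Mul(92, Pow(-201, -1))), -1)) = Mul(Mul(4, Pow(Mul(9, Rational(-1, 4)), 2)), Pow(Add(Mul(165, Rational(-1, 63)), Mul(92, Rational(-1, 201))), -1)) = Mul(Mul(4, Pow(Rational(-9, 4), 2)), Pow(Add(Rational(-55, 21), Rational(-92, 201)), -1)) = Mul(Mul(4, Rational(81, 16)), Pow(Rational(-1443, 469), -1)) = Mul(Rational(81, 4), Rational(-469, 1443)) = Rational(-12663, 1924)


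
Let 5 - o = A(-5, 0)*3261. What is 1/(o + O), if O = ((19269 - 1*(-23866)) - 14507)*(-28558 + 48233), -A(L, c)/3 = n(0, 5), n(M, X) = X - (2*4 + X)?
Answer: 1/563177641 ≈ 1.7756e-9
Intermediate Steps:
n(M, X) = -8 (n(M, X) = X - (8 + X) = X + (-8 - X) = -8)
A(L, c) = 24 (A(L, c) = -3*(-8) = 24)
O = 563255900 (O = ((19269 + 23866) - 14507)*19675 = (43135 - 14507)*19675 = 28628*19675 = 563255900)
o = -78259 (o = 5 - 24*3261 = 5 - 1*78264 = 5 - 78264 = -78259)
1/(o + O) = 1/(-78259 + 563255900) = 1/563177641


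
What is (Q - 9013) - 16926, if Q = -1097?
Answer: -27036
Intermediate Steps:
(Q - 9013) - 16926 = (-1097 - 9013) - 16926 = -10110 - 16926 = -27036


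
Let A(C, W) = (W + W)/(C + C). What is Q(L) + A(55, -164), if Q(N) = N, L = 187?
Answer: 10121/55 ≈ 184.02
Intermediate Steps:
A(C, W) = W/C (A(C, W) = (2*W)/((2*C)) = (2*W)*(1/(2*C)) = W/C)
Q(L) + A(55, -164) = 187 - 164/55 = 10121/55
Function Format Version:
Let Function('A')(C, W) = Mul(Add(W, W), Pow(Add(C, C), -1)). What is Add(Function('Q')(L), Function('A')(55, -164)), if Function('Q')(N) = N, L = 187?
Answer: Rational(10121, 55) ≈ 184.02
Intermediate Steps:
Function('A')(C, W) = Mul(W, Pow(C, -1)) (Function('A')(C, W) = Mul(Mul(2, W), Pow(Mul(2, C), -1)) = Mul(Mul(2, W), Mul(Rational(1, 2), Pow(C, -1))) = Mul(W, Pow(C, -1)))
Add(Function('Q')(L), Function('A')(55, -164)) = Add(187, Mul(-164, Pow(55, -1))) = Add(187, Mul(-164, Rational(1, 55))) = Add(187, Rational(-164, 55)) = Rational(10121, 55)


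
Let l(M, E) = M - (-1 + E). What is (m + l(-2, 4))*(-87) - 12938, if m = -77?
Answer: -5804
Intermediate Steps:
l(M, E) = 1 + M - E (l(M, E) = M + (1 - E) = 1 + M - E)
(m + l(-2, 4))*(-87) - 12938 = (-77 + (1 - 2 - 1*4))*(-87) - 12938 = (-77 + (1 - 2 - 4))*(-87) - 12938 = (-77 - 5)*(-87) - 12938 = -82*(-87) - 12938 = 7134 - 12938 = -5804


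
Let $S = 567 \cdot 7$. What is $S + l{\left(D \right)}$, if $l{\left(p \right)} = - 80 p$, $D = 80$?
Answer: $-2431$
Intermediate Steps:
$S = 3969$
$S + l{\left(D \right)} = 3969 - 6400 = -2431$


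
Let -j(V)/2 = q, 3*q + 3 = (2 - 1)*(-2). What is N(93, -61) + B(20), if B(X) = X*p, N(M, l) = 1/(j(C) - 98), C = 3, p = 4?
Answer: 22717/284 ≈ 79.989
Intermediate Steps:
q = -5/3 (q = -1 + ((2 - 1)*(-2))/3 = -1 + (1*(-2))/3 = -1 + (⅓)*(-2) = -1 - ⅔ = -5/3 ≈ -1.6667)
j(V) = 10/3 (j(V) = -2*(-5/3) = 10/3)
N(M, l) = -3/284 (N(M, l) = 1/(10/3 - 98) = 1/(-284/3) = -3/284)
B(X) = 4*X (B(X) = X*4 = 4*X)
N(93, -61) + B(20) = -3/284 + 4*20 = -3/284 + 80 = 22717/284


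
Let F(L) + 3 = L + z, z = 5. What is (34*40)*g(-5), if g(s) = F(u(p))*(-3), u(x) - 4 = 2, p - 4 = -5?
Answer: -32640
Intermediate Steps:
p = -1 (p = 4 - 5 = -1)
u(x) = 6 (u(x) = 4 + 2 = 6)
F(L) = 2 + L (F(L) = -3 + (L + 5) = -3 + (5 + L) = 2 + L)
g(s) = -24 (g(s) = (2 + 6)*(-3) = 8*(-3) = -24)
(34*40)*g(-5) = (34*40)*(-24) = 1360*(-24) = -32640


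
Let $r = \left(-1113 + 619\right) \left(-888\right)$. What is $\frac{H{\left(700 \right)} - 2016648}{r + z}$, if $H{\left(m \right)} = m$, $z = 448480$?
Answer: $- \frac{503987}{221788} \approx -2.2724$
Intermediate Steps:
$r = 438672$ ($r = \left(-494\right) \left(-888\right) = 438672$)
$\frac{H{\left(700 \right)} - 2016648}{r + z} = \frac{700 - 2016648}{438672 + 448480} = - \frac{2015948}{887152} = \left(-2015948\right) \frac{1}{887152} = - \frac{503987}{221788}$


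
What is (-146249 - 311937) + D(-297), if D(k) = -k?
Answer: -457889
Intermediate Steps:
(-146249 - 311937) + D(-297) = (-146249 - 311937) - 1*(-297) = -458186 + 297 = -457889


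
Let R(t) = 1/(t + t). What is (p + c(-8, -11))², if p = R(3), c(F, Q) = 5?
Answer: 961/36 ≈ 26.694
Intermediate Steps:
R(t) = 1/(2*t)
p = ⅙ (p = (½)/3 = (½)*(⅓) = ⅙ ≈ 0.16667)
(p + c(-8, -11))² = (⅙ + 5)² = (31/6)² = 961/36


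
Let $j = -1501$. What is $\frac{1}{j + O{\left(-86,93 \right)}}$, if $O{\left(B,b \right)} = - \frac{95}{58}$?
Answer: $- \frac{58}{87153} \approx -0.0006655$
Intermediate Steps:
$O{\left(B,b \right)} = - \frac{95}{58}$ ($O{\left(B,b \right)} = \left(-95\right) \frac{1}{58} = - \frac{95}{58}$)
$\frac{1}{j + O{\left(-86,93 \right)}} = \frac{1}{-1501 - \frac{95}{58}} = \frac{1}{- \frac{87153}{58}} = - \frac{58}{87153}$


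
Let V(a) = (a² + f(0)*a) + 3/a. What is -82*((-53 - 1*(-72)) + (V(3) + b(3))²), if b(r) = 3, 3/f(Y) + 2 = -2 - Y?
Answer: -88273/8 ≈ -11034.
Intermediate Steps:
f(Y) = 3/(-4 - Y) (f(Y) = 3/(-2 + (-2 - Y)) = 3/(-4 - Y))
V(a) = a² + 3/a - 3*a/4 (V(a) = (a² + (-3/(4 + 0))*a) + 3/a = (a² + (-3/4)*a) + 3/a = (a² + (-3*¼)*a) + 3/a = (a² - 3*a/4) + 3/a = a² + 3/a - 3*a/4)
-82*((-53 - 1*(-72)) + (V(3) + b(3))²) = -82*((-53 - 1*(-72)) + ((3² + 3/3 - ¾*3) + 3)²) = -82*((-53 + 72) + ((9 + 3*(⅓) - 9/4) + 3)²) = -82*(19 + ((9 + 1 - 9/4) + 3)²) = -82*(19 + (31/4 + 3)²) = -82*(19 + (43/4)²) = -82*(19 + 1849/16) = -82*2153/16 = -88273/8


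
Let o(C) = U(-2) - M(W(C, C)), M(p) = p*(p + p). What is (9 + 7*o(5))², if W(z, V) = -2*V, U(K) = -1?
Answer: 1954404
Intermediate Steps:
M(p) = 2*p² (M(p) = p*(2*p) = 2*p²)
o(C) = -1 - 8*C² (o(C) = -1 - 2*(-2*C)² = -1 - 2*4*C² = -1 - 8*C²)
(9 + 7*o(5))² = (9 + 7*(-1 - 8*5²))² = (9 + 7*(-1 - 8*25))² = (9 + 7*(-1 - 200))² = (9 + 7*(-201))² = (9 - 1407)² = (-1398)² = 1954404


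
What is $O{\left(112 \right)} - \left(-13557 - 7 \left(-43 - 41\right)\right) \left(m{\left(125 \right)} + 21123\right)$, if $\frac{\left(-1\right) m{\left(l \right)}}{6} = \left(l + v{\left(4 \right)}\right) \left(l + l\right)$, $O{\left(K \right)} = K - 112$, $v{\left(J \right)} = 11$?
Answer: $-2371731813$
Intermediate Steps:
$O{\left(K \right)} = -112 + K$
$m{\left(l \right)} = - 12 l \left(11 + l\right)$ ($m{\left(l \right)} = - 6 \left(l + 11\right) \left(l + l\right) = - 6 \left(11 + l\right) 2 l = - 6 \cdot 2 l \left(11 + l\right) = - 12 l \left(11 + l\right)$)
$O{\left(112 \right)} - \left(-13557 - 7 \left(-43 - 41\right)\right) \left(m{\left(125 \right)} + 21123\right) = \left(-112 + 112\right) - \left(-13557 - 7 \left(-43 - 41\right)\right) \left(\left(-12\right) 125 \left(11 + 125\right) + 21123\right) = 0 - \left(-13557 - -588\right) \left(\left(-12\right) 125 \cdot 136 + 21123\right) = 0 - \left(-13557 + 588\right) \left(-204000 + 21123\right) = 0 - \left(-12969\right) \left(-182877\right) = 0 - 2371731813 = -2371731813$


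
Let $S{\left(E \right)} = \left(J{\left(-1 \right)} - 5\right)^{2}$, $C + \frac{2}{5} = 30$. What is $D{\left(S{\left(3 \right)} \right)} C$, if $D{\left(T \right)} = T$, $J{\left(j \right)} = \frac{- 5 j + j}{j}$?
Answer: $\frac{11988}{5} \approx 2397.6$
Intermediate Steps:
$C = \frac{148}{5}$ ($C = - \frac{2}{5} + 30 = \frac{148}{5} \approx 29.6$)
$J{\left(j \right)} = -4$ ($J{\left(j \right)} = \frac{\left(-4\right) j}{j} = -4$)
$S{\left(E \right)} = 81$ ($S{\left(E \right)} = \left(-4 - 5\right)^{2} = \left(-9\right)^{2} = 81$)
$D{\left(S{\left(3 \right)} \right)} C = 81 \cdot \frac{148}{5} = \frac{11988}{5}$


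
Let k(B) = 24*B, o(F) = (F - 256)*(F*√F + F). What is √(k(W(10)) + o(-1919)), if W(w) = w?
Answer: √(4174065 + 4173825*I*√1919) ≈ 9671.1 + 9452.9*I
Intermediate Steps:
o(F) = (-256 + F)*(F + F^(3/2)) (o(F) = (-256 + F)*(F^(3/2) + F) = (-256 + F)*(F + F^(3/2)))
√(k(W(10)) + o(-1919)) = √(24*10 + ((-1919)² + (-1919)^(5/2) - 256*(-1919) - (-491264)*I*√1919)) = √(240 + (3682561 + 3682561*I*√1919 + 491264 - (-491264)*I*√1919)) = √(240 + (3682561 + 3682561*I*√1919 + 491264 + 491264*I*√1919)) = √(240 + (4173825 + 4173825*I*√1919)) = √(4174065 + 4173825*I*√1919)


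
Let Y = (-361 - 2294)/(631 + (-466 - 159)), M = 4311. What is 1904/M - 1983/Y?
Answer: 6260822/1271745 ≈ 4.9230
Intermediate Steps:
Y = -885/2 (Y = -2655/(631 - 625) = -2655/6 = -2655*⅙ = -885/2 ≈ -442.50)
1904/M - 1983/Y = 1904/4311 - 1983/(-885/2) = 1904*(1/4311) - 1983*(-2/885) = 1904/4311 + 1322/295 = 6260822/1271745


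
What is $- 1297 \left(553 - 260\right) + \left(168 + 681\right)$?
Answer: $-379172$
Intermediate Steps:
$- 1297 \left(553 - 260\right) + \left(168 + 681\right) = - 1297 \left(553 - 260\right) + 849 = \left(-1297\right) 293 + 849 = -380021 + 849 = -379172$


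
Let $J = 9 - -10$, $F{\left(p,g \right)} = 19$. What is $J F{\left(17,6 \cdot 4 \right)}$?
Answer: $361$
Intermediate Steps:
$J = 19$ ($J = 9 + 10 = 19$)
$J F{\left(17,6 \cdot 4 \right)} = 19 \cdot 19 = 361$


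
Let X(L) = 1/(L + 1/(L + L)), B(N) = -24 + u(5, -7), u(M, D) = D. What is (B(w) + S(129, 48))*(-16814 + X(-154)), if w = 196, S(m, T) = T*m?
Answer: -4913636361970/47433 ≈ -1.0359e+8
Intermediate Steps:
B(N) = -31 (B(N) = -24 - 7 = -31)
X(L) = 1/(L + 1/(2*L))
(B(w) + S(129, 48))*(-16814 + X(-154)) = (-31 + 48*129)*(-16814 + 2*(-154)/(1 + 2*(-154)²)) = (-31 + 6192)*(-16814 + 2*(-154)/(1 + 2*23716)) = 6161*(-16814 + 2*(-154)/(1 + 47432)) = 6161*(-16814 + 2*(-154)/47433) = 6161*(-16814 + 2*(-154)*(1/47433)) = 6161*(-16814 - 308/47433) = 6161*(-797538770/47433) = -4913636361970/47433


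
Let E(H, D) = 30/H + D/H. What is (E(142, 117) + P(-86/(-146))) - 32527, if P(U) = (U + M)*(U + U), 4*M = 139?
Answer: -12290739558/378359 ≈ -32484.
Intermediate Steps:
M = 139/4 (M = (¼)*139 = 139/4 ≈ 34.750)
P(U) = 2*U*(139/4 + U) (P(U) = (U + 139/4)*(U + U) = (139/4 + U)*(2*U) = 2*U*(139/4 + U))
(E(142, 117) + P(-86/(-146))) - 32527 = ((30 + 117)/142 + (-86/(-146))*(139 + 4*(-86/(-146)))/2) - 32527 = ((1/142)*147 + (-86*(-1/146))*(139 + 4*(-86*(-1/146)))/2) - 32527 = (147/142 + (½)*(43/73)*(139 + 4*(43/73))) - 32527 = (147/142 + (½)*(43/73)*(139 + 172/73)) - 32527 = (147/142 + (½)*(43/73)*(10319/73)) - 32527 = (147/142 + 443717/10658) - 32527 = 16143635/378359 - 32527 = -12290739558/378359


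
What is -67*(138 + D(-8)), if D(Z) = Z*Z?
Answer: -13534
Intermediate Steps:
D(Z) = Z²
-67*(138 + D(-8)) = -67*(138 + (-8)²) = -67*(138 + 64) = -67*202 = -13534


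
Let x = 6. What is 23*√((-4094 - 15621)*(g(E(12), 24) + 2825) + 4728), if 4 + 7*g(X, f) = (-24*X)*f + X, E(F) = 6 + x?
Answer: 23*I*√1776030683/7 ≈ 1.3847e+5*I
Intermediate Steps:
E(F) = 12 (E(F) = 6 + 6 = 12)
g(X, f) = -4/7 + X/7 - 24*X*f/7 (g(X, f) = -4/7 + ((-24*X)*f + X)/7 = -4/7 + (-24*X*f + X)/7 = -4/7 + (X - 24*X*f)/7 = -4/7 + (X/7 - 24*X*f/7) = -4/7 + X/7 - 24*X*f/7)
23*√((-4094 - 15621)*(g(E(12), 24) + 2825) + 4728) = 23*√((-4094 - 15621)*((-4/7 + (⅐)*12 - 24/7*12*24) + 2825) + 4728) = 23*√(-19715*((-4/7 + 12/7 - 6912/7) + 2825) + 4728) = 23*√(-19715*(-6904/7 + 2825) + 4728) = 23*√(-19715*12871/7 + 4728) = 23*√(-253751765/7 + 4728) = 23*√(-253718669/7) = 23*(I*√1776030683/7) = 23*I*√1776030683/7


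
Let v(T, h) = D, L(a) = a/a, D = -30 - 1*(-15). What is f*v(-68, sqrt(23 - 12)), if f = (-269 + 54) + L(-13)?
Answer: 3210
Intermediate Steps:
D = -15 (D = -30 + 15 = -15)
L(a) = 1
v(T, h) = -15
f = -214 (f = (-269 + 54) + 1 = -215 + 1 = -214)
f*v(-68, sqrt(23 - 12)) = -214*(-15) = 3210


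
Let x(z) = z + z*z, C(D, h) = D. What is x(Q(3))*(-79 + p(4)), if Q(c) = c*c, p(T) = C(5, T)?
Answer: -6660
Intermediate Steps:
p(T) = 5
Q(c) = c**2
x(z) = z + z**2
x(Q(3))*(-79 + p(4)) = (3**2*(1 + 3**2))*(-79 + 5) = (9*(1 + 9))*(-74) = (9*10)*(-74) = 90*(-74) = -6660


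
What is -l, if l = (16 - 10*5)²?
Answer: -1156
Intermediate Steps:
l = 1156 (l = (16 - 50)² = (-34)² = 1156)
-l = -1*1156 = -1156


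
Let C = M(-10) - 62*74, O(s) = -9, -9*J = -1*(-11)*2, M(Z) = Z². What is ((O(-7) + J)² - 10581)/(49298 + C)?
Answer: -423226/1814805 ≈ -0.23321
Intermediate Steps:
J = -22/9 (J = -(-1*(-11))*2/9 = -11*2/9 = -⅑*22 = -22/9 ≈ -2.4444)
C = -4488 (C = (-10)² - 62*74 = 100 - 4588 = -4488)
((O(-7) + J)² - 10581)/(49298 + C) = ((-9 - 22/9)² - 10581)/(49298 - 4488) = ((-103/9)² - 10581)/44810 = (10609/81 - 10581)*(1/44810) = -846452/81*1/44810 = -423226/1814805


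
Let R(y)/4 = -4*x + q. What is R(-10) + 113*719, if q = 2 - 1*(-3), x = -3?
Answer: 81315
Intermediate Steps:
q = 5 (q = 2 + 3 = 5)
R(y) = 68 (R(y) = 4*(-4*(-3) + 5) = 4*(12 + 5) = 4*17 = 68)
R(-10) + 113*719 = 68 + 113*719 = 68 + 81247 = 81315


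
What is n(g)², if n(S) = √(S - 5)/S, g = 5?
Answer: 0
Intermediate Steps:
n(S) = √(-5 + S)/S
n(g)² = (√(-5 + 5)/5)² = (√0/5)² = ((⅕)*0)² = 0² = 0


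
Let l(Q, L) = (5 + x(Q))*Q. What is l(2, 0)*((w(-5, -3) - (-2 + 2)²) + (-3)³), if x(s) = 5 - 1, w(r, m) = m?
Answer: -540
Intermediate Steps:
x(s) = 4
l(Q, L) = 9*Q (l(Q, L) = (5 + 4)*Q = 9*Q)
l(2, 0)*((w(-5, -3) - (-2 + 2)²) + (-3)³) = (9*2)*((-3 - (-2 + 2)²) + (-3)³) = 18*((-3 - 1*0²) - 27) = 18*((-3 - 1*0) - 27) = 18*((-3 + 0) - 27) = 18*(-3 - 27) = 18*(-30) = -540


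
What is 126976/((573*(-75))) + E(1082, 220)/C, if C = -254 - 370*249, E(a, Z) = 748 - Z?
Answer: -734577599/248137650 ≈ -2.9604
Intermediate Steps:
C = -92384 (C = -254 - 92130 = -92384)
126976/((573*(-75))) + E(1082, 220)/C = 126976/((573*(-75))) + (748 - 1*220)/(-92384) = 126976/(-42975) + (748 - 220)*(-1/92384) = 126976*(-1/42975) + 528*(-1/92384) = -126976/42975 - 33/5774 = -734577599/248137650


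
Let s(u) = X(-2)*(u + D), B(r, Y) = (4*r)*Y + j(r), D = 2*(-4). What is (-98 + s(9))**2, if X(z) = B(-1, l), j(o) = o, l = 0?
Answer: 9801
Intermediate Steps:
D = -8
B(r, Y) = r + 4*Y*r (B(r, Y) = (4*r)*Y + r = 4*Y*r + r = r + 4*Y*r)
X(z) = -1 (X(z) = -(1 + 4*0) = -(1 + 0) = -1*1 = -1)
s(u) = 8 - u (s(u) = -(u - 8) = -(-8 + u) = 8 - u)
(-98 + s(9))**2 = (-98 + (8 - 1*9))**2 = (-98 + (8 - 9))**2 = (-98 - 1)**2 = (-99)**2 = 9801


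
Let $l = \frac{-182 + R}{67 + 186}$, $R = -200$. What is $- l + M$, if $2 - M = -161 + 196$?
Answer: $- \frac{7967}{253} \approx -31.49$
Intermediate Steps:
$l = - \frac{382}{253}$ ($l = \frac{-182 - 200}{67 + 186} = - \frac{382}{253} \approx -1.5099$)
$M = -33$ ($M = 2 - \left(-161 + 196\right) = 2 - 35 = -33$)
$- l + M = \left(-1\right) \left(- \frac{382}{253}\right) - 33 = \frac{382}{253} - 33 = - \frac{7967}{253}$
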